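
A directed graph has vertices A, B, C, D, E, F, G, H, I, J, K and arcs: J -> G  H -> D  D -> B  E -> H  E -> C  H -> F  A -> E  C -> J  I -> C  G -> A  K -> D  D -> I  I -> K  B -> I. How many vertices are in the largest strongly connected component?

{A, B, C, D, E, G, H, I, J, K} are all mutually reachable — one SCC of size 10.
{F} is an SCC by itself.
The largest has 10 vertices.

10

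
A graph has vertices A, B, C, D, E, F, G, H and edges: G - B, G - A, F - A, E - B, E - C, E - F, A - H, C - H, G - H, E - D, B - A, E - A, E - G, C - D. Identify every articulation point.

Removing G, for instance, still leaves 1 component. No single vertex removal increases the component count — the graph has no articulation points.

none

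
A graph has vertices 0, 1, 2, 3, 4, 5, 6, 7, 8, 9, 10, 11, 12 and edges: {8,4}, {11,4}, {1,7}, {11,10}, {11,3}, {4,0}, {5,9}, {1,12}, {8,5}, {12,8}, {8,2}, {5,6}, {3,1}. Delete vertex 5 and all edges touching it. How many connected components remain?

3

With 5 gone, the remaining components are: {6}; {9}; {0, 1, 2, 3, 4, 7, 8, 10, 11, 12}.
That is 3 components.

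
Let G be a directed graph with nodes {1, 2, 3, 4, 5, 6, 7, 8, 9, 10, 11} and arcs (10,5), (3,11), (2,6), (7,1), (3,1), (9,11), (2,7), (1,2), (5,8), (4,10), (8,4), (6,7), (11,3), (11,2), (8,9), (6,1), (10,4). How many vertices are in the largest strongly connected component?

4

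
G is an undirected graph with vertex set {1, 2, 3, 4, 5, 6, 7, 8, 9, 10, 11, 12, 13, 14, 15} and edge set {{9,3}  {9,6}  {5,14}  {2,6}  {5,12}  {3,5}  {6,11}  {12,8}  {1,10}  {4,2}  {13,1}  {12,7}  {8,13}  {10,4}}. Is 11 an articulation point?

Deleting 11 leaves 2 components (was 2), so 11 is not a cut vertex.

No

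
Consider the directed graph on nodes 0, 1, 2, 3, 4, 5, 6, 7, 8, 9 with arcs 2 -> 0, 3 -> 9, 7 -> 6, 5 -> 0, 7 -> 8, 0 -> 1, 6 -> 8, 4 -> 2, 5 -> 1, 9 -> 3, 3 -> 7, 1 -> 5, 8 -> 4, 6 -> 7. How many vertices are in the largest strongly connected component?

3

{0, 1, 5} are all mutually reachable — one SCC of size 3.
{6, 7} are all mutually reachable — one SCC of size 2.
{3, 9} are all mutually reachable — one SCC of size 2.
{4} is an SCC by itself.
{8} is an SCC by itself.
(and 1 more singleton SCC)
The largest has 3 vertices.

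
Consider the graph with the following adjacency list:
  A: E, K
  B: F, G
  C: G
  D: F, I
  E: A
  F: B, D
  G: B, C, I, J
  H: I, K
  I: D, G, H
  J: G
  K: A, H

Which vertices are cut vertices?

Removing A increases the component count from 1 to 2, so A is a cut vertex.
Removing G increases the component count from 1 to 3, so G is a cut vertex.
Removing H increases the component count from 1 to 2, so H is a cut vertex.
Likewise I, K are cut vertices.
By contrast removing B leaves 1 component; it is not a cut vertex. No other vertex is a cut vertex either.

A, G, H, I, K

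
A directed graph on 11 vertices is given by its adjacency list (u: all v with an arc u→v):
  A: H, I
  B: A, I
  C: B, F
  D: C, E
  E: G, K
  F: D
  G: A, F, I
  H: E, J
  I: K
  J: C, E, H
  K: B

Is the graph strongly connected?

From H we can reach every vertex (A, B, C, D, E, F, G, H, I, J, K), and every vertex can reach H (A, B, C, D, E, F, G, H, I, J, K). So the whole graph is one strongly connected component.

Yes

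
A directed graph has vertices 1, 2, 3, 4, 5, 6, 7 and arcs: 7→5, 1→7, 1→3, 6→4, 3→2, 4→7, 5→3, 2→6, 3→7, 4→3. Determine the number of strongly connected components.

2

{2, 3, 4, 5, 6, 7} are all mutually reachable — one SCC of size 6.
{1} is an SCC by itself.
That gives 2 strongly connected components.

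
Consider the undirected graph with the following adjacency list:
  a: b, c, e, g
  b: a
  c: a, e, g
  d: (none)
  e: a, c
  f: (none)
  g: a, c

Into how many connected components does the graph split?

f is isolated — a component by itself.
d is isolated — a component by itself.
Starting from a we can reach a, b, c, e, g. That is one component of size 5.
Total: 3 components.

3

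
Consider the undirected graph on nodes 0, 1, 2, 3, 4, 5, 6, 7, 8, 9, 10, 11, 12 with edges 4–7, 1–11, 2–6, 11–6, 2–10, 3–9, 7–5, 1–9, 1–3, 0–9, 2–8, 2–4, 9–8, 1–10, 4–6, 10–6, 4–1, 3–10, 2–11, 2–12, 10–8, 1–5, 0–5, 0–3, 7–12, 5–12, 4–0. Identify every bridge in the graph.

The edges on the cycle 4-7-5-1-4 are not bridges since each lies on that cycle.
Every edge lies on some cycle, so there are no bridges.

none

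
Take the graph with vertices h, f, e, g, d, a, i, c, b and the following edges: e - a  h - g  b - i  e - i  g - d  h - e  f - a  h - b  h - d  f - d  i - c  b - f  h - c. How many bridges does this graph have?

The edges on the cycle h-b-f-a-e-h are not bridges since each lies on that cycle.
Every edge lies on some cycle, so there are no bridges.

0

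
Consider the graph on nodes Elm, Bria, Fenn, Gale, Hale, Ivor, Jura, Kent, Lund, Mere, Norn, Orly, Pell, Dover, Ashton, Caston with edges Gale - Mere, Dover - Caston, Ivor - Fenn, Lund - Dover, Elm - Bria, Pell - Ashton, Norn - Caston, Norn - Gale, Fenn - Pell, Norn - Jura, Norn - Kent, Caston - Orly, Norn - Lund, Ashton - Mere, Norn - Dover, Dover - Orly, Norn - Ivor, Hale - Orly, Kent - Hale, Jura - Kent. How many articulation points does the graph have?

1

Removing Norn increases the component count from 2 to 3, so Norn is a cut vertex.
By contrast removing Pell leaves 2 components; it is not a cut vertex. No other vertex is a cut vertex either.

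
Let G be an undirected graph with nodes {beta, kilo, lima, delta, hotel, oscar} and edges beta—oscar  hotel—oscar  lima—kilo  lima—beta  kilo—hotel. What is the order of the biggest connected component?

delta is isolated — a component by itself.
Starting from beta we can reach beta, kilo, lima, hotel, oscar. That is one component of size 5.
The largest has 5 vertices.

5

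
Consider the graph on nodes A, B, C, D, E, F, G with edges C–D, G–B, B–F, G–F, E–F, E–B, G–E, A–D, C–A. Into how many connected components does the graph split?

Starting from A we can reach A, C, D. That is one component of size 3.
Starting from B we can reach B, E, F, G. That is one component of size 4.
Total: 2 components.

2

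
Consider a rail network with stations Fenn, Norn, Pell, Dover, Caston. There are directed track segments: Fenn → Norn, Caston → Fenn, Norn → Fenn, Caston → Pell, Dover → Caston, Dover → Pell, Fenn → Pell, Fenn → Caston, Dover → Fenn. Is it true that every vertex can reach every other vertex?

No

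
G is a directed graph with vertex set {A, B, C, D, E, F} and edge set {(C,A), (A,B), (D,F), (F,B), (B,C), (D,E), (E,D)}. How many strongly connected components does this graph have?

3

{A, B, C} are all mutually reachable — one SCC of size 3.
{D, E} are all mutually reachable — one SCC of size 2.
{F} is an SCC by itself.
That gives 3 strongly connected components.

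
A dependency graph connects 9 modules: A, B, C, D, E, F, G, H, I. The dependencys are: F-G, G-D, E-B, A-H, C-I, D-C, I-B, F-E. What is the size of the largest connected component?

Starting from A we can reach A, H. That is one component of size 2.
Starting from B we can reach B, C, D, E, F, G, I. That is one component of size 7.
The largest has 7 vertices.

7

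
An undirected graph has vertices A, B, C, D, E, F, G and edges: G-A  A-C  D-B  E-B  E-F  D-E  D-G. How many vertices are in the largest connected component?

7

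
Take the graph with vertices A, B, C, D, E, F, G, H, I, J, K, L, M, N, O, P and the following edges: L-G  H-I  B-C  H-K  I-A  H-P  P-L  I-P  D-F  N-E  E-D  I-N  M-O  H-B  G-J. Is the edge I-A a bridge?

Yes

Removing I-A leaves no path between I and A: the component count goes from 2 to 3. So it is a bridge.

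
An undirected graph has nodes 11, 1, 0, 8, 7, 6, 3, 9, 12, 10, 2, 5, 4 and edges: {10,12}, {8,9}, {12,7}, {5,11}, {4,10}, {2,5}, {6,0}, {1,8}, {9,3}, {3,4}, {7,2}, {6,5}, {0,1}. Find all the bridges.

11-5

The edges on the cycle 6-0-1-8-9-3-4-10-12-7-2-5-6 are not bridges since each lies on that cycle.
But removing 5–11 disconnects 5 from 11 — this is a bridge.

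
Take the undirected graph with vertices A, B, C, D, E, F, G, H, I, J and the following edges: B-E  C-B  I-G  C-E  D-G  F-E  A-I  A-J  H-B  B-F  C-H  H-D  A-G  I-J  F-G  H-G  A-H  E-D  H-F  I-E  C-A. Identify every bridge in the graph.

none

The edges on the cycle A-I-J-A are not bridges since each lies on that cycle.
Every edge lies on some cycle, so there are no bridges.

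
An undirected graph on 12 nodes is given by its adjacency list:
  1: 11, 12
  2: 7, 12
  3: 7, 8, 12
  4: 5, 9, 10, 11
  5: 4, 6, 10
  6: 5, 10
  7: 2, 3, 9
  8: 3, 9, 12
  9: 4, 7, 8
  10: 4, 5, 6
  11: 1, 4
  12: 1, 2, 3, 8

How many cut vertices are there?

Removing 4 increases the component count from 1 to 2, so 4 is a cut vertex.
By contrast removing 5 leaves 1 component; it is not a cut vertex. No other vertex is a cut vertex either.

1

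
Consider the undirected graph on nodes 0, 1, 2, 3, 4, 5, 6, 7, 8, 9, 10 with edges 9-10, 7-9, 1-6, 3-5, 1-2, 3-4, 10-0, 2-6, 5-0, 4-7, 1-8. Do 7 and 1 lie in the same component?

No

The component containing 7 is {0, 3, 4, 5, 7, 9, 10}, and 1 is not in it.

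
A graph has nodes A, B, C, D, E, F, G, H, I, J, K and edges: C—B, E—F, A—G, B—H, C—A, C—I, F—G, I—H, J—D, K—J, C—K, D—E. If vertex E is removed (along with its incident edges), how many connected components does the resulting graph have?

With E gone, the remaining components are: {A, B, C, D, F, G, H, I, J, K}.
That is 1 component.

1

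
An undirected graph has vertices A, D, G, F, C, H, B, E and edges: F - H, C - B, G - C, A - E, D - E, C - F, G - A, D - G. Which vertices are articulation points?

C, F, G

Removing C increases the component count from 1 to 3, so C is a cut vertex.
Removing F increases the component count from 1 to 2, so F is a cut vertex.
Removing G increases the component count from 1 to 2, so G is a cut vertex.
By contrast removing A leaves 1 component; it is not a cut vertex. No other vertex is a cut vertex either.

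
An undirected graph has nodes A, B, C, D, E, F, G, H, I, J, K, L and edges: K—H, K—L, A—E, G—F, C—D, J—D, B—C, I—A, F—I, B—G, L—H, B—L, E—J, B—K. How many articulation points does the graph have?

Removing B increases the component count from 1 to 2, so B is a cut vertex.
By contrast removing D leaves 1 component; it is not a cut vertex. No other vertex is a cut vertex either.

1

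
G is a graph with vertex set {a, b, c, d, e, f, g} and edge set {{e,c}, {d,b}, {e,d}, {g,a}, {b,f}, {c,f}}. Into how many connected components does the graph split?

Starting from a we can reach a, g. That is one component of size 2.
Starting from b we can reach b, c, d, e, f. That is one component of size 5.
Total: 2 components.

2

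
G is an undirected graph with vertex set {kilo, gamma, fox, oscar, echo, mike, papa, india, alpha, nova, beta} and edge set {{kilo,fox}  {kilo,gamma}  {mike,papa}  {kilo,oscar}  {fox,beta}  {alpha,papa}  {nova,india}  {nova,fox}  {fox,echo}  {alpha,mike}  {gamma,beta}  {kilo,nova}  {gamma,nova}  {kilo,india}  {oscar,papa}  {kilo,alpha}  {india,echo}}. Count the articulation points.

1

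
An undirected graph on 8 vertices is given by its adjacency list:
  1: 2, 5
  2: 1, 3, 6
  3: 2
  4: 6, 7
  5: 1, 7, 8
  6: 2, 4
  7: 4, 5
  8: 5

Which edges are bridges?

2-3, 5-8

The edges on the cycle 1-2-6-4-7-5-1 are not bridges since each lies on that cycle.
But removing 5-8 disconnects 5 from 8; removing 2-3 disconnects 2 from 3 — these are bridges.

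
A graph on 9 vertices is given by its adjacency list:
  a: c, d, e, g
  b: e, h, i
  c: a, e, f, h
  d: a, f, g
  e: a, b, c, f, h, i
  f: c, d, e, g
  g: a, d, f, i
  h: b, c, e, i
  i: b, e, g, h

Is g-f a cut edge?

No

After removing g-f, the path g-d-f still connects them, so the edge is not a bridge.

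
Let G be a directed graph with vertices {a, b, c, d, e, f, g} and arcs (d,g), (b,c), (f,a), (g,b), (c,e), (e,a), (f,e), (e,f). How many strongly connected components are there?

6

{e, f} are all mutually reachable — one SCC of size 2.
{c} is an SCC by itself.
{g} is an SCC by itself.
{b} is an SCC by itself.
{d} is an SCC by itself.
(and 1 more singleton SCC)
That gives 6 strongly connected components.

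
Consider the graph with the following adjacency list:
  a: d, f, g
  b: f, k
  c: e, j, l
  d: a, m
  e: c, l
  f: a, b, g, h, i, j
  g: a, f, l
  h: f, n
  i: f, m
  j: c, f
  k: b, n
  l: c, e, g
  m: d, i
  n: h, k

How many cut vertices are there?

Removing f increases the component count from 1 to 2, so f is a cut vertex.
By contrast removing n leaves 1 component; it is not a cut vertex. No other vertex is a cut vertex either.

1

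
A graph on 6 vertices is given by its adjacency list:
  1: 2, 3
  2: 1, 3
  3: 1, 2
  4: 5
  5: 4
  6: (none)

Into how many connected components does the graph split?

3

6 is isolated — a component by itself.
Starting from 4 we can reach 4, 5. That is one component of size 2.
Starting from 1 we can reach 1, 2, 3. That is one component of size 3.
Total: 3 components.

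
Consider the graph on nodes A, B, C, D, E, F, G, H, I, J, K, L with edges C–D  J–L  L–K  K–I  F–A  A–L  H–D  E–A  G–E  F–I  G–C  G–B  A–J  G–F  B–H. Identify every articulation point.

G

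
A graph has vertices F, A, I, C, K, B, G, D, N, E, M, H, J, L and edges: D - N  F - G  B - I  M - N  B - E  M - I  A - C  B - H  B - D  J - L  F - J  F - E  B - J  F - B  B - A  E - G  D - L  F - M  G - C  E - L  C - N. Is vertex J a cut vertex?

No

Deleting J leaves 2 components (was 2), so J is not a cut vertex.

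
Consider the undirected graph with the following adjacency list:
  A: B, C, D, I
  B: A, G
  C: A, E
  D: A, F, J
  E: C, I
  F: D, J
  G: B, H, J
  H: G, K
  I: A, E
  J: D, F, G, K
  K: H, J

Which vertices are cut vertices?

Removing A increases the component count from 1 to 2, so A is a cut vertex.
By contrast removing K leaves 1 component; it is not a cut vertex. No other vertex is a cut vertex either.

A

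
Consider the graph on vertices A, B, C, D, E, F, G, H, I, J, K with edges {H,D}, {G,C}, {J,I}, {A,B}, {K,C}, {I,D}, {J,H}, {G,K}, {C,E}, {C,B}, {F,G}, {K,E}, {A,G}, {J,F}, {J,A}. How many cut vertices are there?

1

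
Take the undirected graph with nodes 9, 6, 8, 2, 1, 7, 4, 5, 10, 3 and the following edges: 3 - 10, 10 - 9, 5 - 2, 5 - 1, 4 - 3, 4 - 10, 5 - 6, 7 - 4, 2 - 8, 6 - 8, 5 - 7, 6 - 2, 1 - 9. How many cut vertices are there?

1

Removing 5 increases the component count from 1 to 2, so 5 is a cut vertex.
By contrast removing 4 leaves 1 component; it is not a cut vertex. No other vertex is a cut vertex either.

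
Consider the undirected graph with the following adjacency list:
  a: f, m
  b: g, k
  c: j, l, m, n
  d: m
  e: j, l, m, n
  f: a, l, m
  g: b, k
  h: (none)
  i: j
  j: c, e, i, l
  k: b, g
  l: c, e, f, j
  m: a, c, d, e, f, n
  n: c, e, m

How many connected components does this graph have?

3

h is isolated — a component by itself.
Starting from b we can reach b, g, k. That is one component of size 3.
Starting from a we can reach a, c, d, e, f, i, j, l, m, n. That is one component of size 10.
Total: 3 components.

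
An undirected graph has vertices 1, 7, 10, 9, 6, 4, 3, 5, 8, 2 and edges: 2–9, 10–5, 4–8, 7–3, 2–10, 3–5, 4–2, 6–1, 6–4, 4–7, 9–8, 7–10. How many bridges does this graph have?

2

The edges on the cycle 4-2-9-8-4 are not bridges since each lies on that cycle.
But removing 6–4 disconnects 6 from 4; removing 6–1 disconnects 6 from 1 — these are bridges.
That makes 2 bridges.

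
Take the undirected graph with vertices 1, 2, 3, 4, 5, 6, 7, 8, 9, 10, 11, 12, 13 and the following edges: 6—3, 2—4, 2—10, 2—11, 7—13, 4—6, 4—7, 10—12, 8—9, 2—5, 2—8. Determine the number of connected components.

1 is isolated — a component by itself.
Starting from 2 we can reach 2, 3, 4, 5, 6, 7, 8, 9, 10, 11, 12, 13. That is one component of size 12.
Total: 2 components.

2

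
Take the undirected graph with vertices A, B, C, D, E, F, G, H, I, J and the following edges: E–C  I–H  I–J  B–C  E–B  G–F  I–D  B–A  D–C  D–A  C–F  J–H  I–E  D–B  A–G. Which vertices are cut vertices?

Removing I increases the component count from 1 to 2, so I is a cut vertex.
By contrast removing F leaves 1 component; it is not a cut vertex. No other vertex is a cut vertex either.

I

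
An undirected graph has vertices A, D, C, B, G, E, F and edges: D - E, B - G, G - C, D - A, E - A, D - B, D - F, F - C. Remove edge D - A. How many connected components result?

1

D and A are still connected via D-E-A, so the component count stays at 1.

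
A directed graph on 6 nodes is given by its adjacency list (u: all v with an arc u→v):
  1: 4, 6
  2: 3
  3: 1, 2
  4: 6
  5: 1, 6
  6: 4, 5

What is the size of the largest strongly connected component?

{1, 4, 5, 6} are all mutually reachable — one SCC of size 4.
{2, 3} are all mutually reachable — one SCC of size 2.
The largest has 4 vertices.

4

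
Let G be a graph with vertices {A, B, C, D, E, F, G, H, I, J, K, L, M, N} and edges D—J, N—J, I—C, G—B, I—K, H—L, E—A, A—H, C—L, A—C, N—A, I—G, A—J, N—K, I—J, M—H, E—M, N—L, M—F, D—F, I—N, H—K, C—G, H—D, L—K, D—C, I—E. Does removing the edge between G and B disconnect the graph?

Removing G—B leaves no path between G and B: the component count goes from 1 to 2. So it is a bridge.

Yes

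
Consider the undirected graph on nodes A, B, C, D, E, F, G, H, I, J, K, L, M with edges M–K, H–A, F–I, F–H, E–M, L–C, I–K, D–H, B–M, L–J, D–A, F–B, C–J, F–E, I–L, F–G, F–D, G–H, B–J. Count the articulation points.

1

Removing F increases the component count from 1 to 2, so F is a cut vertex.
By contrast removing C leaves 1 component; it is not a cut vertex. No other vertex is a cut vertex either.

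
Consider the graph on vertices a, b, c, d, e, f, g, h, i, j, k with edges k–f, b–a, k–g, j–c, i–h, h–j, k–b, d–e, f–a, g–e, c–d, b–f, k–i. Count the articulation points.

Removing k increases the component count from 1 to 2, so k is a cut vertex.
By contrast removing c leaves 1 component; it is not a cut vertex. No other vertex is a cut vertex either.

1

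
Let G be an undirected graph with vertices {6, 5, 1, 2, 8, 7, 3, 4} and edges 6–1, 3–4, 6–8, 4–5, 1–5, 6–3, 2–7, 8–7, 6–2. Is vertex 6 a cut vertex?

Yes

Deleting 6 raises the number of components from 1 to 2, so 6 is a cut vertex.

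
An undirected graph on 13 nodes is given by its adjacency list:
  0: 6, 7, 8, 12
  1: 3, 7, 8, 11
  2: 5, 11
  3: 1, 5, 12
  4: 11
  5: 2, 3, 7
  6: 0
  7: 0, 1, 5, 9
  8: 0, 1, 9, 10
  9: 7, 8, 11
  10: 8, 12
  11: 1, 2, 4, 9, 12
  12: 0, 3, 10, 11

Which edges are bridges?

The edges on the cycle 0-7-9-8-0 are not bridges since each lies on that cycle.
But removing 4-11 disconnects 4 from 11; removing 6-0 disconnects 6 from 0 — these are bridges.

0-6, 11-4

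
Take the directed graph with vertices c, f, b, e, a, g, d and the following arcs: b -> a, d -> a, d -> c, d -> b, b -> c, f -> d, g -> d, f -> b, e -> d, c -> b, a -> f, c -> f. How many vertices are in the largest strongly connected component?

{a, b, c, d, f} are all mutually reachable — one SCC of size 5.
{e} is an SCC by itself.
{g} is an SCC by itself.
The largest has 5 vertices.

5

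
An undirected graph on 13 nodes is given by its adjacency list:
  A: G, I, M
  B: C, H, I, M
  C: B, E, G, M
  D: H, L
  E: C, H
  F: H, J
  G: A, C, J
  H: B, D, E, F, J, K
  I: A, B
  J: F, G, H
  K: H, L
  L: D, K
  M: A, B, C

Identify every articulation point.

H

Removing H increases the component count from 1 to 2, so H is a cut vertex.
By contrast removing K leaves 1 component; it is not a cut vertex. No other vertex is a cut vertex either.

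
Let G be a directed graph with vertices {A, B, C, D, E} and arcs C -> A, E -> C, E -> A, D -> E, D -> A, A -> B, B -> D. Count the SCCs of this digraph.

1

{A, B, C, D, E} are all mutually reachable — one SCC of size 5.
That gives 1 strongly connected component.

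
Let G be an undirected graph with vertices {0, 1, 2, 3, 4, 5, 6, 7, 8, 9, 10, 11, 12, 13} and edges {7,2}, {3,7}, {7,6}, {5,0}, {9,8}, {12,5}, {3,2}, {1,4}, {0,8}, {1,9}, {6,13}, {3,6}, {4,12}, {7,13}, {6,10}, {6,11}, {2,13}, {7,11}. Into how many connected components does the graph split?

Starting from 0 we can reach 0, 1, 4, 5, 8, 9, 12. That is one component of size 7.
Starting from 2 we can reach 2, 3, 6, 7, 10, 11, 13. That is one component of size 7.
Total: 2 components.

2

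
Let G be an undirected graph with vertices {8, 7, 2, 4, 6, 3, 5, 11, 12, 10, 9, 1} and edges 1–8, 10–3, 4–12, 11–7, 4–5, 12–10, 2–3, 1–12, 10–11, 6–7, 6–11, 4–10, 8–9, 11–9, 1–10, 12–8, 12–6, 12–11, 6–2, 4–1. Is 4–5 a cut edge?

Removing 4–5 leaves no path between 4 and 5: the component count goes from 1 to 2. So it is a bridge.

Yes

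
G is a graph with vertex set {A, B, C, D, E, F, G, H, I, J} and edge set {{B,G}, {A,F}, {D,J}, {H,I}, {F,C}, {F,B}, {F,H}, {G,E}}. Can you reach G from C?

Yes

From C we can reach A, B, C, E, F, G, H, I, which includes G.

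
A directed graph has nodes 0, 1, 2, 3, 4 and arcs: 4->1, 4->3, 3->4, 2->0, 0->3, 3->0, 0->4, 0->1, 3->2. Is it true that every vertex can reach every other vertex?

No

There is no directed path from 1 to 3, so the graph is not strongly connected.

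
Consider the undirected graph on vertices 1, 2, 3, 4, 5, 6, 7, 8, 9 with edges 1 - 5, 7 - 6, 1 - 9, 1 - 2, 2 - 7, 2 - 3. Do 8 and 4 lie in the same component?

No

The component containing 8 is {8}, and 4 is not in it.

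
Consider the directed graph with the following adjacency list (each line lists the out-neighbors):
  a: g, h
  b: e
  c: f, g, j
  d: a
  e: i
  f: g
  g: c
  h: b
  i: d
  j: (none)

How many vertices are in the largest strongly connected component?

{a, b, d, e, h, i} are all mutually reachable — one SCC of size 6.
{c, f, g} are all mutually reachable — one SCC of size 3.
{j} is an SCC by itself.
The largest has 6 vertices.

6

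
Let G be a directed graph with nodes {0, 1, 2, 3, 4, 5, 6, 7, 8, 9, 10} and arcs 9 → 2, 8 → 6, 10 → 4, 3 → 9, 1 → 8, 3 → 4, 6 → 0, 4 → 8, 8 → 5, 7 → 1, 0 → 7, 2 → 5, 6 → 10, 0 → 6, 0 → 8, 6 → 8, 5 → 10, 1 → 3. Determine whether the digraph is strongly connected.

From 9 we can reach every vertex (0, 1, 2, 3, 4, 5, 6, 7, 8, 9, 10), and every vertex can reach 9 (0, 1, 2, 3, 4, 5, 6, 7, 8, 9, 10). So the whole graph is one strongly connected component.

Yes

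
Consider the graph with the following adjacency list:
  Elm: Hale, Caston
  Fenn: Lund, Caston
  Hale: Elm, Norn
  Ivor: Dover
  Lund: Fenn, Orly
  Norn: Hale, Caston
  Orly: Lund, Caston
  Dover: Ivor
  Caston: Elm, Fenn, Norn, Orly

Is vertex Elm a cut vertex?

No

Deleting Elm leaves 2 components (was 2), so Elm is not a cut vertex.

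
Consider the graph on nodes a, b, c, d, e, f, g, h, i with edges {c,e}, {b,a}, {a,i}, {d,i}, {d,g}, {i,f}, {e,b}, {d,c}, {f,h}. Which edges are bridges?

The edges on the cycle d-c-e-b-a-i-d are not bridges since each lies on that cycle.
But removing f–h disconnects f from h; removing i–f disconnects i from f; removing d–g disconnects d from g — these are bridges.

d-g, f-h, f-i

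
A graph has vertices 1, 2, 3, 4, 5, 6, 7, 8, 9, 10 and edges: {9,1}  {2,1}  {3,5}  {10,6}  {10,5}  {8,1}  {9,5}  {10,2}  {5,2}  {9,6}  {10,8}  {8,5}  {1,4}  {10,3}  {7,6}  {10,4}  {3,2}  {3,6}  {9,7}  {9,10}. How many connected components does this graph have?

1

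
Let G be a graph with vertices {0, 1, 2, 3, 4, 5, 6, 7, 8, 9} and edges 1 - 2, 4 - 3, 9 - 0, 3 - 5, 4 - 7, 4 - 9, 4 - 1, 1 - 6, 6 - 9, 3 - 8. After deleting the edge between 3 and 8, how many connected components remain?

2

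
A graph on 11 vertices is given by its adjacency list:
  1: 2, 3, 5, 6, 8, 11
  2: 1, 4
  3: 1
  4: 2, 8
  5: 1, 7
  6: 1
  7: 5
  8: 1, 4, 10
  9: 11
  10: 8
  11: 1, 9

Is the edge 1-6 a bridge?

Yes

Removing 1-6 leaves no path between 1 and 6: the component count goes from 1 to 2. So it is a bridge.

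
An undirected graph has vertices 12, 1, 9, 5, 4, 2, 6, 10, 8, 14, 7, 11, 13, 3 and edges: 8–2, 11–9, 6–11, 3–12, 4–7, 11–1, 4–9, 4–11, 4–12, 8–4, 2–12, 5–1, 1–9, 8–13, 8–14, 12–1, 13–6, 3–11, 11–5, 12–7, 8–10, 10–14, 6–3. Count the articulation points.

Removing 8 increases the component count from 1 to 2, so 8 is a cut vertex.
By contrast removing 7 leaves 1 component; it is not a cut vertex. No other vertex is a cut vertex either.

1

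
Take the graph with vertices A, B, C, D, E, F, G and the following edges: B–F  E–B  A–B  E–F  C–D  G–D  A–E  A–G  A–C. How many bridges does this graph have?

The edges on the cycle A-C-D-G-A are not bridges since each lies on that cycle.
Every edge lies on some cycle, so there are no bridges.

0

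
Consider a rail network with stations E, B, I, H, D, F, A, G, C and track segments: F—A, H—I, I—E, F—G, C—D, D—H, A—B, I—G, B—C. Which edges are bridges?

E-I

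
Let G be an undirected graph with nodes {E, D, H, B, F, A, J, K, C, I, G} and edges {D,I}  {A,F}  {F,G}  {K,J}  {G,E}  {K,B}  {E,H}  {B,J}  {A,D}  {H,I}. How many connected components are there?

C is isolated — a component by itself.
Starting from B we can reach B, J, K. That is one component of size 3.
Starting from A we can reach A, D, E, F, G, H, I. That is one component of size 7.
Total: 3 components.

3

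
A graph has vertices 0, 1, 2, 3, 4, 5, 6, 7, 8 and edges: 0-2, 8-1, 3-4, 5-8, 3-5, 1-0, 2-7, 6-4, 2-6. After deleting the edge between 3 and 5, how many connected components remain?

3 and 5 are still connected via 3-4-6-2-0-1-8-5, so the component count stays at 1.

1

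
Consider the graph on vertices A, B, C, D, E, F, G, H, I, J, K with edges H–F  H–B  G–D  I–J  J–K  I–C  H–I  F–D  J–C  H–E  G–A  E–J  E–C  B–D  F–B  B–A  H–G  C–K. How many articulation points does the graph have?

1

Removing H increases the component count from 1 to 2, so H is a cut vertex.
By contrast removing D leaves 1 component; it is not a cut vertex. No other vertex is a cut vertex either.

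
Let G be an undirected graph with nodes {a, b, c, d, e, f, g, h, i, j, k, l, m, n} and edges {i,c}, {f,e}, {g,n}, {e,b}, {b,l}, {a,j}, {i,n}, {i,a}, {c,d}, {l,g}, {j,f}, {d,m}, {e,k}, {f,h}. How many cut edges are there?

The edges on the cycle i-a-j-f-e-b-l-g-n-i are not bridges since each lies on that cycle.
But removing c–d disconnects c from d; removing h–f disconnects h from f; removing i–c disconnects i from c; removing k–e disconnects k from e — these are bridges.
In total 5 edges are bridges.

5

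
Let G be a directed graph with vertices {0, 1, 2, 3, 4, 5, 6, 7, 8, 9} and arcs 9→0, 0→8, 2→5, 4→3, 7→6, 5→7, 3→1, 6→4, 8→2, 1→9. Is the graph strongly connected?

Yes

From 3 we can reach every vertex (0, 1, 2, 3, 4, 5, 6, 7, 8, 9), and every vertex can reach 3 (0, 1, 2, 3, 4, 5, 6, 7, 8, 9). So the whole graph is one strongly connected component.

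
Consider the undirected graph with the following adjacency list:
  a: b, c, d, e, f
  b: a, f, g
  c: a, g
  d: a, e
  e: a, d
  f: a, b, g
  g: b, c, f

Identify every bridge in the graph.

none

The edges on the cycle a-e-d-a are not bridges since each lies on that cycle.
Every edge lies on some cycle, so there are no bridges.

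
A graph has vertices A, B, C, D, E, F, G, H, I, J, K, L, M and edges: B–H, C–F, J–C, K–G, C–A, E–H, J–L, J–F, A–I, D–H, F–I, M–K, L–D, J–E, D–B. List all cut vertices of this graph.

Removing J increases the component count from 2 to 3, so J is a cut vertex.
Removing K increases the component count from 2 to 3, so K is a cut vertex.
By contrast removing A leaves 2 components; it is not a cut vertex. No other vertex is a cut vertex either.

J, K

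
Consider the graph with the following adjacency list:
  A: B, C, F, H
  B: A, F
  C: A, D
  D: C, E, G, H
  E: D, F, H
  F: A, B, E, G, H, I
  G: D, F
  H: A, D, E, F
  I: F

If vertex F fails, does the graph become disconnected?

Yes

Deleting F raises the number of components from 1 to 2, so F is a cut vertex.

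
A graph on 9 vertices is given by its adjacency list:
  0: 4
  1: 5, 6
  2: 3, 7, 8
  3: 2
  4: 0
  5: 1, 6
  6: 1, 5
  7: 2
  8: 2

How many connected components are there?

Starting from 0 we can reach 0, 4. That is one component of size 2.
Starting from 1 we can reach 1, 5, 6. That is one component of size 3.
Starting from 2 we can reach 2, 3, 7, 8. That is one component of size 4.
Total: 3 components.

3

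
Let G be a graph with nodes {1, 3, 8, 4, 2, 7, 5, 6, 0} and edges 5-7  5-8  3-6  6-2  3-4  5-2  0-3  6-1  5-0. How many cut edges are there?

4

The edges on the cycle 5-0-3-6-2-5 are not bridges since each lies on that cycle.
But removing 5-8 disconnects 5 from 8; removing 1-6 disconnects 1 from 6; removing 3-4 disconnects 3 from 4; removing 5-7 disconnects 5 from 7 — these are bridges.
That makes 4 bridges.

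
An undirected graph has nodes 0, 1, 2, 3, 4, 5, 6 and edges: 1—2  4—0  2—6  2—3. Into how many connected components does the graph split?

3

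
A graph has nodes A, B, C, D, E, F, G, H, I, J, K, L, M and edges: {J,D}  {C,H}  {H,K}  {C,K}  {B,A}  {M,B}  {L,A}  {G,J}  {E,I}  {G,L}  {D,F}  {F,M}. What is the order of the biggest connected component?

8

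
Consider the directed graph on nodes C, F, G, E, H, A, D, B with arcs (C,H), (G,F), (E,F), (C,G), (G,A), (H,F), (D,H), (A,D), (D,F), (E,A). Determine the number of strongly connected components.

{G} is an SCC by itself.
{F} is an SCC by itself.
{A} is an SCC by itself.
{C} is an SCC by itself.
{E} is an SCC by itself.
(and 3 more singleton SCCs)
That gives 8 strongly connected components.

8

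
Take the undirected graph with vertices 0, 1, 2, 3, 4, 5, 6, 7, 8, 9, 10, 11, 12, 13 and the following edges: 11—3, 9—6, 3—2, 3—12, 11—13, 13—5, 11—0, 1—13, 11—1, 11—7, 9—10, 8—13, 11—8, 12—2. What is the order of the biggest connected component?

4 is isolated — a component by itself.
Starting from 6 we can reach 6, 9, 10. That is one component of size 3.
Starting from 0 we can reach 0, 1, 2, 3, 5, 7, 8, 11, 12, 13. That is one component of size 10.
The largest has 10 vertices.

10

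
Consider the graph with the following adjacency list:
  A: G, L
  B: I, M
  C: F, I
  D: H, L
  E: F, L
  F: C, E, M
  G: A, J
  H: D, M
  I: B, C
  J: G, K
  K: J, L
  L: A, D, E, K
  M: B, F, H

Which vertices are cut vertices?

Removing L increases the component count from 1 to 2, so L is a cut vertex.
By contrast removing G leaves 1 component; it is not a cut vertex. No other vertex is a cut vertex either.

L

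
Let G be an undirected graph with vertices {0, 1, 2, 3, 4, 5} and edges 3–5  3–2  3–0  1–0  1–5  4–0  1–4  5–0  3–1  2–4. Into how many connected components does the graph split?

1

Starting from 0 we can reach 0, 1, 2, 3, 4, 5. That is one component of size 6.
Total: 1 component.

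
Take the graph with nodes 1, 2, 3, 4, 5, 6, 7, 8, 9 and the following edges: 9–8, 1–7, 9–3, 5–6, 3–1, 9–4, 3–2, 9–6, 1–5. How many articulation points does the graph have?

3

Removing 1 increases the component count from 1 to 2, so 1 is a cut vertex.
Removing 3 increases the component count from 1 to 2, so 3 is a cut vertex.
Removing 9 increases the component count from 1 to 3, so 9 is a cut vertex.
By contrast removing 8 leaves 1 component; it is not a cut vertex. No other vertex is a cut vertex either.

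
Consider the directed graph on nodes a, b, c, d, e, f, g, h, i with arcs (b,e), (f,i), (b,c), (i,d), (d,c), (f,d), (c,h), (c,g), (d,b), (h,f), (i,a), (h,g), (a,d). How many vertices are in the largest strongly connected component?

{a, b, c, d, f, h, i} are all mutually reachable — one SCC of size 7.
{g} is an SCC by itself.
{e} is an SCC by itself.
The largest has 7 vertices.

7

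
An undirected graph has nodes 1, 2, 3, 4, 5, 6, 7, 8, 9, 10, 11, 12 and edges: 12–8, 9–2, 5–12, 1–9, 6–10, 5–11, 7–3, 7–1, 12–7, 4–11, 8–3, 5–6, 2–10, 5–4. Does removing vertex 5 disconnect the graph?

Deleting 5 raises the number of components from 1 to 2, so 5 is a cut vertex.

Yes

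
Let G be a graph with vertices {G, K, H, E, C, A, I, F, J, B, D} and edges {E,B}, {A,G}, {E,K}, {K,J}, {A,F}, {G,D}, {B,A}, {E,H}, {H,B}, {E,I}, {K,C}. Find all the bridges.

A-B, A-F, A-G, C-K, D-G, E-I, E-K, J-K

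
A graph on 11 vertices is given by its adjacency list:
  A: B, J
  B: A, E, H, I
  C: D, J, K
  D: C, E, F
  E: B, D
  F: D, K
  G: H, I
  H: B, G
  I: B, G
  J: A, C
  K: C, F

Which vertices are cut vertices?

Removing B increases the component count from 1 to 2, so B is a cut vertex.
By contrast removing D leaves 1 component; it is not a cut vertex. No other vertex is a cut vertex either.

B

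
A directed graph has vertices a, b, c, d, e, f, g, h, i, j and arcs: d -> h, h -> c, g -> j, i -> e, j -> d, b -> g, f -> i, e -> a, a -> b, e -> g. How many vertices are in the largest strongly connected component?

1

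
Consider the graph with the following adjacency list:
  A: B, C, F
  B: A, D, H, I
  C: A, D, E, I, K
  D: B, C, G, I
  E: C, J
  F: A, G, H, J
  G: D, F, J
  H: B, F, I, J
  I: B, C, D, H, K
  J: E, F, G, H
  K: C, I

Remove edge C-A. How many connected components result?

1

C and A are still connected via C-I-B-A, so the component count stays at 1.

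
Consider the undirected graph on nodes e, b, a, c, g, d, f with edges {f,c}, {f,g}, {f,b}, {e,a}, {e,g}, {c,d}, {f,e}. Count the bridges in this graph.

The edges on the cycle f-e-g-f are not bridges since each lies on that cycle.
But removing c - d disconnects c from d; removing e - a disconnects e from a; removing f - b disconnects f from b; removing f - c disconnects f from c — these are bridges.
That makes 4 bridges.

4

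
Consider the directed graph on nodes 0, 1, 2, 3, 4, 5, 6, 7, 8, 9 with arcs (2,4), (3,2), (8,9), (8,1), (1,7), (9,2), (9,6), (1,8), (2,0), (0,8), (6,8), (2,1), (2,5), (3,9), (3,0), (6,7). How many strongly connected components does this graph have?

{0, 1, 2, 6, 8, 9} are all mutually reachable — one SCC of size 6.
{7} is an SCC by itself.
{3} is an SCC by itself.
{5} is an SCC by itself.
{4} is an SCC by itself.
That gives 5 strongly connected components.

5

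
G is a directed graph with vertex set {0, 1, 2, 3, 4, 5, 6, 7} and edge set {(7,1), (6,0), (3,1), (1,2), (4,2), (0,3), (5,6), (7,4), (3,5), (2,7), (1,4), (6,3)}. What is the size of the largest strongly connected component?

4

{0, 3, 5, 6} are all mutually reachable — one SCC of size 4.
{1, 2, 4, 7} are all mutually reachable — one SCC of size 4.
The largest has 4 vertices.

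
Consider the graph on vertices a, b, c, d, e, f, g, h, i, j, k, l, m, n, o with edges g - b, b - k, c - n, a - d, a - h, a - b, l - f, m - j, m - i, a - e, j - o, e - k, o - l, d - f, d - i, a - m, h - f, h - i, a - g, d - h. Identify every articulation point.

Removing a increases the component count from 2 to 3, so a is a cut vertex.
By contrast removing f leaves 2 components; it is not a cut vertex. No other vertex is a cut vertex either.

a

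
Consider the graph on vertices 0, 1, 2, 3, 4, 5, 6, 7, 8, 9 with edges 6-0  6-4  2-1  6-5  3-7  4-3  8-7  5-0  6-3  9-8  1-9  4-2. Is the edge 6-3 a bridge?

After removing 6-3, the path 6-4-3 still connects them, so the edge is not a bridge.

No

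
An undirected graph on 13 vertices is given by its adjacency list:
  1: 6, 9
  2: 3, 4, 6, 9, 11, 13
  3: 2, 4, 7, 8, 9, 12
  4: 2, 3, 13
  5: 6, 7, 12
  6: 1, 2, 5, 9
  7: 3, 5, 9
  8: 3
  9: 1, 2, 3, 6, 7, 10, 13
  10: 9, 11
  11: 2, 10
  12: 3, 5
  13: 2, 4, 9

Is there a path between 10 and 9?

Yes

From 10 we can reach 1, 2, 3, 4, 5, 6, 7, 8, 9, 10, 11, 12, 13, which includes 9.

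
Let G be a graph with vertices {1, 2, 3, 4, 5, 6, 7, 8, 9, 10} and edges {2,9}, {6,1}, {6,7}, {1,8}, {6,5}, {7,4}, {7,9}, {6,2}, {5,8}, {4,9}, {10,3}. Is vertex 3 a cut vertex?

No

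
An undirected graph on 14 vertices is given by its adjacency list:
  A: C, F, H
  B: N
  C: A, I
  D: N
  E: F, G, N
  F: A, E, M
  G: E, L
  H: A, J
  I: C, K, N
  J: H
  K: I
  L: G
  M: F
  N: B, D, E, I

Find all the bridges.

A-H, B-N, D-N, E-G, F-M, G-L, H-J, I-K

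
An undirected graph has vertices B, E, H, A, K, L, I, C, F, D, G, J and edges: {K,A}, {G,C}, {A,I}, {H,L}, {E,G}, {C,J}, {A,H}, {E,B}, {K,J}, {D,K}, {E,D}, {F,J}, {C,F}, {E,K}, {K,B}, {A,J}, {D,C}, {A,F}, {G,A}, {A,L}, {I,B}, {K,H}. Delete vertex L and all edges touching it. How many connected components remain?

1

With L gone, the remaining components are: {A, B, C, D, E, F, G, H, I, J, K}.
That is 1 component.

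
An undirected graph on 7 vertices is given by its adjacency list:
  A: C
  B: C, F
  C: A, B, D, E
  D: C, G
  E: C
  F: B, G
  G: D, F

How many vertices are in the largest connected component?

Starting from A we can reach A, B, C, D, E, F, G. That is one component of size 7.
The largest has 7 vertices.

7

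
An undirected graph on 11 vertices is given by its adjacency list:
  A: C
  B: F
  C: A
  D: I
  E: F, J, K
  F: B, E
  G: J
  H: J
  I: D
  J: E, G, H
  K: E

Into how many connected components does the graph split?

3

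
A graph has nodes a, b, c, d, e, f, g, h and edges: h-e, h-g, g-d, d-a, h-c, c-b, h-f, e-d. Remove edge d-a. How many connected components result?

2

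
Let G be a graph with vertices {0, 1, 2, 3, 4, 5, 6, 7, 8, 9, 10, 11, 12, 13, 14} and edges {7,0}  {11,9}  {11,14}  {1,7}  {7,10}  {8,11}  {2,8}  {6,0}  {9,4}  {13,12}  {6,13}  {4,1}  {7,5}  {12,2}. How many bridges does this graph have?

The edges on the cycle 6-13-12-2-8-11-9-4-1-7-0-6 are not bridges since each lies on that cycle.
But removing 7—10 disconnects 7 from 10; removing 7—5 disconnects 7 from 5; removing 14—11 disconnects 14 from 11 — these are bridges.
That makes 3 bridges.

3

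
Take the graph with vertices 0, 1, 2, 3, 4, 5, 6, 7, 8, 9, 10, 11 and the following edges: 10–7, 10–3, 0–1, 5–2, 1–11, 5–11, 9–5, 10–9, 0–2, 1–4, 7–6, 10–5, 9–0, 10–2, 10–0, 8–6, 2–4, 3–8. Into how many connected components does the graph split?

Starting from 0 we can reach 0, 1, 2, 3, 4, 5, 6, 7, 8, 9, 10, 11. That is one component of size 12.
Total: 1 component.

1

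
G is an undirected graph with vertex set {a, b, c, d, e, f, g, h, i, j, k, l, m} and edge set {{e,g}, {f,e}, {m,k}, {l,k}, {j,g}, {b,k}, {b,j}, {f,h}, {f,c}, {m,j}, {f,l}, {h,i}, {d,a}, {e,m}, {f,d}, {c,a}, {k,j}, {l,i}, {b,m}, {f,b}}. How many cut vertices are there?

1

Removing f increases the component count from 1 to 2, so f is a cut vertex.
By contrast removing h leaves 1 component; it is not a cut vertex. No other vertex is a cut vertex either.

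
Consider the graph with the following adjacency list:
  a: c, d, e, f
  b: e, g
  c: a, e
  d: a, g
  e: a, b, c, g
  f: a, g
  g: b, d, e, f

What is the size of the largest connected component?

Starting from a we can reach a, b, c, d, e, f, g. That is one component of size 7.
The largest has 7 vertices.

7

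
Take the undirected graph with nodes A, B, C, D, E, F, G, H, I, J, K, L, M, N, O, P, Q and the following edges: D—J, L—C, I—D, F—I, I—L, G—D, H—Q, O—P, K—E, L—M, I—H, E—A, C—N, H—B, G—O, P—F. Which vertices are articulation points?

C, D, E, H, I, L

Removing C increases the component count from 2 to 3, so C is a cut vertex.
Removing D increases the component count from 2 to 3, so D is a cut vertex.
Removing E increases the component count from 2 to 3, so E is a cut vertex.
Likewise H, I, L are cut vertices.
By contrast removing A leaves 2 components; it is not a cut vertex. No other vertex is a cut vertex either.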